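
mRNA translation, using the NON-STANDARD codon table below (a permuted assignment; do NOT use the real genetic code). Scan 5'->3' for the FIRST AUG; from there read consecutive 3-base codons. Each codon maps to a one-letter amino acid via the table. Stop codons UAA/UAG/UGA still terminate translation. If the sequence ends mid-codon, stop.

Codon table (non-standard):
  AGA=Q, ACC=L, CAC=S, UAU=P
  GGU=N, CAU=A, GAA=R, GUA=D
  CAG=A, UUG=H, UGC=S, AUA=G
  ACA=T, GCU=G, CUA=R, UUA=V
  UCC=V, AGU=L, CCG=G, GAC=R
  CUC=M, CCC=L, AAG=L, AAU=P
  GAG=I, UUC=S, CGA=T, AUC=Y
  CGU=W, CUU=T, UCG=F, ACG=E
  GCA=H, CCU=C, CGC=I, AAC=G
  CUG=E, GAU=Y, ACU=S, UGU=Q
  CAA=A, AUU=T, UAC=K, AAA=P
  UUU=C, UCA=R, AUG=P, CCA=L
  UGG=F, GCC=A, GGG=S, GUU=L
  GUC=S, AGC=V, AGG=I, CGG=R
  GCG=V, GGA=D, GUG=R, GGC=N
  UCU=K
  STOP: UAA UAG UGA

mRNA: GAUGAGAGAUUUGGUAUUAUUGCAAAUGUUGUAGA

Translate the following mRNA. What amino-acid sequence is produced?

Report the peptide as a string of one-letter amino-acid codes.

Answer: PQYHDVHAPH

Derivation:
start AUG at pos 1
pos 1: AUG -> P; peptide=P
pos 4: AGA -> Q; peptide=PQ
pos 7: GAU -> Y; peptide=PQY
pos 10: UUG -> H; peptide=PQYH
pos 13: GUA -> D; peptide=PQYHD
pos 16: UUA -> V; peptide=PQYHDV
pos 19: UUG -> H; peptide=PQYHDVH
pos 22: CAA -> A; peptide=PQYHDVHA
pos 25: AUG -> P; peptide=PQYHDVHAP
pos 28: UUG -> H; peptide=PQYHDVHAPH
pos 31: UAG -> STOP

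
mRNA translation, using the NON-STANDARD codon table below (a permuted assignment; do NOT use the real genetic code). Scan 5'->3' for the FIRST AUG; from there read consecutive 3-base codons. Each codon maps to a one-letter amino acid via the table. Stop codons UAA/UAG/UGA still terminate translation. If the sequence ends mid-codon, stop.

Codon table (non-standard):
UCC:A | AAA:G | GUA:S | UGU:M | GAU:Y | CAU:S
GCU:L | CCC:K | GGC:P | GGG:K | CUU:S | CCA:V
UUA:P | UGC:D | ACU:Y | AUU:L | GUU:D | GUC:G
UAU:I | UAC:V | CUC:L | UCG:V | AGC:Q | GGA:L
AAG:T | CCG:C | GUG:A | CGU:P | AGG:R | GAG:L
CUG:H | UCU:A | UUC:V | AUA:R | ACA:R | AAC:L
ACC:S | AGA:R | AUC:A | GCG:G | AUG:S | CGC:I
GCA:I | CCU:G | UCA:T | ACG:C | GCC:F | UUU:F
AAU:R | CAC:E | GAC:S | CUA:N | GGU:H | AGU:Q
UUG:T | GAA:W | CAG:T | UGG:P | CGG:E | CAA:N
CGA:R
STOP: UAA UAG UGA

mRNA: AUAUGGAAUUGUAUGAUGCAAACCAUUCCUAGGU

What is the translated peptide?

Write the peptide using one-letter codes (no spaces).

Answer: SWTIYILSA

Derivation:
start AUG at pos 2
pos 2: AUG -> S; peptide=S
pos 5: GAA -> W; peptide=SW
pos 8: UUG -> T; peptide=SWT
pos 11: UAU -> I; peptide=SWTI
pos 14: GAU -> Y; peptide=SWTIY
pos 17: GCA -> I; peptide=SWTIYI
pos 20: AAC -> L; peptide=SWTIYIL
pos 23: CAU -> S; peptide=SWTIYILS
pos 26: UCC -> A; peptide=SWTIYILSA
pos 29: UAG -> STOP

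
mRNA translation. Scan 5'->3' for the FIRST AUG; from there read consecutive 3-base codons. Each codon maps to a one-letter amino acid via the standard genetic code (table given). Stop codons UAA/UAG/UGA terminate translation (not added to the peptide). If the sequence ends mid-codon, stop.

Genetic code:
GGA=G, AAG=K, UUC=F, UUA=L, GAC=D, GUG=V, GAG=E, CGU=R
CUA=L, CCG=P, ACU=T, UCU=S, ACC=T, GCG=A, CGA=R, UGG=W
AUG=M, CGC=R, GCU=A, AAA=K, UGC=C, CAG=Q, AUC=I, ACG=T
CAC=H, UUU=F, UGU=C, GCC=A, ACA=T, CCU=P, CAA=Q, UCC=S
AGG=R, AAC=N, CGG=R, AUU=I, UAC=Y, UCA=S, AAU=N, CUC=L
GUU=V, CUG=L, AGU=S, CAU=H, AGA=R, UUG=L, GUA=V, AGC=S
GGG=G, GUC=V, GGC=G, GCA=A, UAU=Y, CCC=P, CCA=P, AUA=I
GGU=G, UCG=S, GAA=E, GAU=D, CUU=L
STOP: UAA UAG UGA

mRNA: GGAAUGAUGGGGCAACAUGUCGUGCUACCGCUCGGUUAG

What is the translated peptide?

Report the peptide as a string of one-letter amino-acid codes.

start AUG at pos 3
pos 3: AUG -> M; peptide=M
pos 6: AUG -> M; peptide=MM
pos 9: GGG -> G; peptide=MMG
pos 12: CAA -> Q; peptide=MMGQ
pos 15: CAU -> H; peptide=MMGQH
pos 18: GUC -> V; peptide=MMGQHV
pos 21: GUG -> V; peptide=MMGQHVV
pos 24: CUA -> L; peptide=MMGQHVVL
pos 27: CCG -> P; peptide=MMGQHVVLP
pos 30: CUC -> L; peptide=MMGQHVVLPL
pos 33: GGU -> G; peptide=MMGQHVVLPLG
pos 36: UAG -> STOP

Answer: MMGQHVVLPLG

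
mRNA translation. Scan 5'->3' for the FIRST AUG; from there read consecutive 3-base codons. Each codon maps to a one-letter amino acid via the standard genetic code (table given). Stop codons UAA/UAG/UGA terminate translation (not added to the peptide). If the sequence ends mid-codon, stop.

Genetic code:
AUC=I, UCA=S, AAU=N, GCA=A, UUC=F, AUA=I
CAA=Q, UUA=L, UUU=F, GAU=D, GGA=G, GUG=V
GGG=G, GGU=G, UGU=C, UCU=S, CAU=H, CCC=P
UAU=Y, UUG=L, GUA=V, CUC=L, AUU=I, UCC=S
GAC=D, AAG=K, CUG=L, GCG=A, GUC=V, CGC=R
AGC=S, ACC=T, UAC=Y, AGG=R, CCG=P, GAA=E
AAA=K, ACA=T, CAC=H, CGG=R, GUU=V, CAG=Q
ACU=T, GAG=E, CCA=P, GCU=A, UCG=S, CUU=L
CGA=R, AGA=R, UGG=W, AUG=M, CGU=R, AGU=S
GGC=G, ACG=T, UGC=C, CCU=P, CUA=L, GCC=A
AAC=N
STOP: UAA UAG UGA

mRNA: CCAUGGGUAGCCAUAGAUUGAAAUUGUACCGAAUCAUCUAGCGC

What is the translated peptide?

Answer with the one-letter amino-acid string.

Answer: MGSHRLKLYRII

Derivation:
start AUG at pos 2
pos 2: AUG -> M; peptide=M
pos 5: GGU -> G; peptide=MG
pos 8: AGC -> S; peptide=MGS
pos 11: CAU -> H; peptide=MGSH
pos 14: AGA -> R; peptide=MGSHR
pos 17: UUG -> L; peptide=MGSHRL
pos 20: AAA -> K; peptide=MGSHRLK
pos 23: UUG -> L; peptide=MGSHRLKL
pos 26: UAC -> Y; peptide=MGSHRLKLY
pos 29: CGA -> R; peptide=MGSHRLKLYR
pos 32: AUC -> I; peptide=MGSHRLKLYRI
pos 35: AUC -> I; peptide=MGSHRLKLYRII
pos 38: UAG -> STOP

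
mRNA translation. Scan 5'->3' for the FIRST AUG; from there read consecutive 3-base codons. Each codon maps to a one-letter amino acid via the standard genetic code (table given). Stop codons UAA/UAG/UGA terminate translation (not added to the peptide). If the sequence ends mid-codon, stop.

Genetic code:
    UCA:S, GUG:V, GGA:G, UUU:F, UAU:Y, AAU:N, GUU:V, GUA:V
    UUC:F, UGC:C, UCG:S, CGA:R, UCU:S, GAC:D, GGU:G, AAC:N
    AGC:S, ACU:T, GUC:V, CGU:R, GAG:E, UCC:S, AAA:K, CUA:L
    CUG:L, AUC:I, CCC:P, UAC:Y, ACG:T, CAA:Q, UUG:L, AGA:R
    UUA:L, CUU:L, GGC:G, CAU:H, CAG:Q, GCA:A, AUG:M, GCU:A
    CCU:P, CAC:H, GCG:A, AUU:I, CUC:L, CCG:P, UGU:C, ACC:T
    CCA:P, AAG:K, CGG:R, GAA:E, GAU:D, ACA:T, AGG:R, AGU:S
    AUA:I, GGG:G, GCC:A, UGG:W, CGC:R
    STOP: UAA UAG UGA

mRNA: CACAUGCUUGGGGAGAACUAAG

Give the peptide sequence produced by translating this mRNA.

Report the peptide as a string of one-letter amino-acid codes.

Answer: MLGEN

Derivation:
start AUG at pos 3
pos 3: AUG -> M; peptide=M
pos 6: CUU -> L; peptide=ML
pos 9: GGG -> G; peptide=MLG
pos 12: GAG -> E; peptide=MLGE
pos 15: AAC -> N; peptide=MLGEN
pos 18: UAA -> STOP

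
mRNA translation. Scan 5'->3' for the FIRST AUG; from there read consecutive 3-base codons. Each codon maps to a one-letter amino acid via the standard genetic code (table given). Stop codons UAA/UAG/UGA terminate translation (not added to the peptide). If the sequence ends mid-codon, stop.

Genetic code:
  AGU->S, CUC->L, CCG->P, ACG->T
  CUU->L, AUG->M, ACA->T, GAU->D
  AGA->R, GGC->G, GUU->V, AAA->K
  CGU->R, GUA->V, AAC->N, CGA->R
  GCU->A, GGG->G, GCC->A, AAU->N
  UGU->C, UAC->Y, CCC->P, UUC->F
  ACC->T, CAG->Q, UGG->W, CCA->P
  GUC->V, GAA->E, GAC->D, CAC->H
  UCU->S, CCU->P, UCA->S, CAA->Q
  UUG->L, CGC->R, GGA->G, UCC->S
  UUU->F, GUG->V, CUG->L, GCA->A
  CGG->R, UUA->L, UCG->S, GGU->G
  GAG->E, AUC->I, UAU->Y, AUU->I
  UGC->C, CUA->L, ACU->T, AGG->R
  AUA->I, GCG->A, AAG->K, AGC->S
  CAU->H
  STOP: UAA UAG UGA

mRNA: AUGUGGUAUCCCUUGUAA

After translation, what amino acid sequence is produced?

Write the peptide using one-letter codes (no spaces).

start AUG at pos 0
pos 0: AUG -> M; peptide=M
pos 3: UGG -> W; peptide=MW
pos 6: UAU -> Y; peptide=MWY
pos 9: CCC -> P; peptide=MWYP
pos 12: UUG -> L; peptide=MWYPL
pos 15: UAA -> STOP

Answer: MWYPL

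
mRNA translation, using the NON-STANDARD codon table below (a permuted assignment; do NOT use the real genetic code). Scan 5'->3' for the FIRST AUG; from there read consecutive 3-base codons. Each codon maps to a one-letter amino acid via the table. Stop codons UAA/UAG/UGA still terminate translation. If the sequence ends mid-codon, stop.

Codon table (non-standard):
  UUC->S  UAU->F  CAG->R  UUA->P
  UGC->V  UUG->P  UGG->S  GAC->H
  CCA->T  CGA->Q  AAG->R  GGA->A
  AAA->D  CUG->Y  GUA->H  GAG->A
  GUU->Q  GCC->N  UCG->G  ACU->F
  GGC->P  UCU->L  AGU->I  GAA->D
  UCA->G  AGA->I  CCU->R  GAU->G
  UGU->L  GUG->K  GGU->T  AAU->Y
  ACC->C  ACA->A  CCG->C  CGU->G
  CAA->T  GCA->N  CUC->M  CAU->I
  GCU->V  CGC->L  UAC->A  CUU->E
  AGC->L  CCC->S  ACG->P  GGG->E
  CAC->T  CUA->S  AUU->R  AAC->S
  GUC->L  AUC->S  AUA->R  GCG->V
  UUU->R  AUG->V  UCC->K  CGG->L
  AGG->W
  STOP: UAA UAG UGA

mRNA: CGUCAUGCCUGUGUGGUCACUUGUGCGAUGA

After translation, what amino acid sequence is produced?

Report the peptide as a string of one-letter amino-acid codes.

start AUG at pos 4
pos 4: AUG -> V; peptide=V
pos 7: CCU -> R; peptide=VR
pos 10: GUG -> K; peptide=VRK
pos 13: UGG -> S; peptide=VRKS
pos 16: UCA -> G; peptide=VRKSG
pos 19: CUU -> E; peptide=VRKSGE
pos 22: GUG -> K; peptide=VRKSGEK
pos 25: CGA -> Q; peptide=VRKSGEKQ
pos 28: UGA -> STOP

Answer: VRKSGEKQ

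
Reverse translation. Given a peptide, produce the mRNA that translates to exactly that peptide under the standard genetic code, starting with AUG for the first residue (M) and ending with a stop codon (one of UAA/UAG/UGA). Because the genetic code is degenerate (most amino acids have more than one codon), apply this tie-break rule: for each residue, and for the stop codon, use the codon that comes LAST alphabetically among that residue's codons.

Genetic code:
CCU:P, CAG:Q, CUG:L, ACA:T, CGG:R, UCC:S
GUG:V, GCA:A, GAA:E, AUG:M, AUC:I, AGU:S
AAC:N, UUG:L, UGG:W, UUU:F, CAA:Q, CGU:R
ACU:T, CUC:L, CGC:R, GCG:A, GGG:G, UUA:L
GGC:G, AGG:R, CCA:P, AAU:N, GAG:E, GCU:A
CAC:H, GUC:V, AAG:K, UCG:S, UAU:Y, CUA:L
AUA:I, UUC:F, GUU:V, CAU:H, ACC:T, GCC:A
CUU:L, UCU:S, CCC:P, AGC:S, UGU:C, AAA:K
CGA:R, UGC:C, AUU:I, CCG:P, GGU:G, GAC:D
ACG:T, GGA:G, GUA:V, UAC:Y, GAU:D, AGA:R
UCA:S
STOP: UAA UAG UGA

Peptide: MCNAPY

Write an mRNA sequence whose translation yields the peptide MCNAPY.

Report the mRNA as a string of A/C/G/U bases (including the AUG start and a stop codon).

residue 1: M -> AUG (start codon)
residue 2: C codons sorted = UGC,UGU -> pick last = UGU
residue 3: N codons sorted = AAC,AAU -> pick last = AAU
residue 4: A codons sorted = GCA,GCC,GCG,GCU -> pick last = GCU
residue 5: P codons sorted = CCA,CCC,CCG,CCU -> pick last = CCU
residue 6: Y codons sorted = UAC,UAU -> pick last = UAU
terminator: stop codons sorted = UAA,UAG,UGA -> pick last = UGA

Answer: mRNA: AUGUGUAAUGCUCCUUAUUGA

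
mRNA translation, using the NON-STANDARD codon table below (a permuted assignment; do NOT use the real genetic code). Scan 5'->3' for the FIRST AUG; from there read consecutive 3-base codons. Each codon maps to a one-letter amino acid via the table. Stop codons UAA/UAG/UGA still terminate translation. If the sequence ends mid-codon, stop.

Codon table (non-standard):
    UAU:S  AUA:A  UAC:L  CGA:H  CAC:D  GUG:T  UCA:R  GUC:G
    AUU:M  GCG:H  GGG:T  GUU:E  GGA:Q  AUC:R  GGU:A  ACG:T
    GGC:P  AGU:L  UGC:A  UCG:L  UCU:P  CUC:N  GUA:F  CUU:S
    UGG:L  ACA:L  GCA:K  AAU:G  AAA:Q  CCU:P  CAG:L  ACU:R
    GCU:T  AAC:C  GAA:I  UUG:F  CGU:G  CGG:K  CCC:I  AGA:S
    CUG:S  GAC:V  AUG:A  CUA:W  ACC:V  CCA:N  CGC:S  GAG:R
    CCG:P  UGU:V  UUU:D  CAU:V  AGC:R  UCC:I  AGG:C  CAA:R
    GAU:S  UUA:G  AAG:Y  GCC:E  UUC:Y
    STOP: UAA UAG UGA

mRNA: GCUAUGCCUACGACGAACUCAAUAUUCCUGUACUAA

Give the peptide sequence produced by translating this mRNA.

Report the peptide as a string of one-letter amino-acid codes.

start AUG at pos 3
pos 3: AUG -> A; peptide=A
pos 6: CCU -> P; peptide=AP
pos 9: ACG -> T; peptide=APT
pos 12: ACG -> T; peptide=APTT
pos 15: AAC -> C; peptide=APTTC
pos 18: UCA -> R; peptide=APTTCR
pos 21: AUA -> A; peptide=APTTCRA
pos 24: UUC -> Y; peptide=APTTCRAY
pos 27: CUG -> S; peptide=APTTCRAYS
pos 30: UAC -> L; peptide=APTTCRAYSL
pos 33: UAA -> STOP

Answer: APTTCRAYSL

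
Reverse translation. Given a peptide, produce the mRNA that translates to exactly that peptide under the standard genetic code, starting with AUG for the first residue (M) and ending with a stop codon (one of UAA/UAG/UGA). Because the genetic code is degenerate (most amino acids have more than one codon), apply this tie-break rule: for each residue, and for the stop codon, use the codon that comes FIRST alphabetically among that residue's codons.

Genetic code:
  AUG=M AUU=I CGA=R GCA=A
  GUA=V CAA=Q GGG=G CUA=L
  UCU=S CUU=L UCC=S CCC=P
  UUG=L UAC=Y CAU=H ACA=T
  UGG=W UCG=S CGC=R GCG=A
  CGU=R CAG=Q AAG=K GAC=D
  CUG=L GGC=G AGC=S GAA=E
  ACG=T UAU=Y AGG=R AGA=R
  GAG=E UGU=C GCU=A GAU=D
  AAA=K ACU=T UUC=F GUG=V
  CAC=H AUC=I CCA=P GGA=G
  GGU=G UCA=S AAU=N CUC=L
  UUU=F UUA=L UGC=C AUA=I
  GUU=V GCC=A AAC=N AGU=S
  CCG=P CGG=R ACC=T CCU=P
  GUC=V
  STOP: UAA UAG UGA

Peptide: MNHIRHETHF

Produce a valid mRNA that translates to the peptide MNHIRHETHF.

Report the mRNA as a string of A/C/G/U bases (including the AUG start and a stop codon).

Answer: mRNA: AUGAACCACAUAAGACACGAAACACACUUCUAA

Derivation:
residue 1: M -> AUG (start codon)
residue 2: N codons sorted = AAC,AAU -> pick first = AAC
residue 3: H codons sorted = CAC,CAU -> pick first = CAC
residue 4: I codons sorted = AUA,AUC,AUU -> pick first = AUA
residue 5: R codons sorted = AGA,AGG,CGA,CGC,CGG,CGU -> pick first = AGA
residue 6: H codons sorted = CAC,CAU -> pick first = CAC
residue 7: E codons sorted = GAA,GAG -> pick first = GAA
residue 8: T codons sorted = ACA,ACC,ACG,ACU -> pick first = ACA
residue 9: H codons sorted = CAC,CAU -> pick first = CAC
residue 10: F codons sorted = UUC,UUU -> pick first = UUC
terminator: stop codons sorted = UAA,UAG,UGA -> pick first = UAA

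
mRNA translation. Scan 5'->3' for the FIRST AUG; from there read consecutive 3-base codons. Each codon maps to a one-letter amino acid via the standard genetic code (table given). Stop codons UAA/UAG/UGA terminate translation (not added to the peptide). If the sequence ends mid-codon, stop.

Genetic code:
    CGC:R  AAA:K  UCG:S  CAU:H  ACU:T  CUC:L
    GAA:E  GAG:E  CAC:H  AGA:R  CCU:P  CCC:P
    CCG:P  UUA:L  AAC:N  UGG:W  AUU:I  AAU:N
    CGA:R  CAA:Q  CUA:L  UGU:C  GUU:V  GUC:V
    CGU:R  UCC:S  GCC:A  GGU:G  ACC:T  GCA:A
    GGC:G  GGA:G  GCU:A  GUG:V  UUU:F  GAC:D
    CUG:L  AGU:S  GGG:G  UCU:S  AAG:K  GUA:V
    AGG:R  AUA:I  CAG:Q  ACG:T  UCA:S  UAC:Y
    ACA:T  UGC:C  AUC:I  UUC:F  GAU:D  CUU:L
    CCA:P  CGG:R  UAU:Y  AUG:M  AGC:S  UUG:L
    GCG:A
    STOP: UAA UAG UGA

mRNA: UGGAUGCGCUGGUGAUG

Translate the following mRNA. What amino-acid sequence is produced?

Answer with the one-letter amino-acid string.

Answer: MRW

Derivation:
start AUG at pos 3
pos 3: AUG -> M; peptide=M
pos 6: CGC -> R; peptide=MR
pos 9: UGG -> W; peptide=MRW
pos 12: UGA -> STOP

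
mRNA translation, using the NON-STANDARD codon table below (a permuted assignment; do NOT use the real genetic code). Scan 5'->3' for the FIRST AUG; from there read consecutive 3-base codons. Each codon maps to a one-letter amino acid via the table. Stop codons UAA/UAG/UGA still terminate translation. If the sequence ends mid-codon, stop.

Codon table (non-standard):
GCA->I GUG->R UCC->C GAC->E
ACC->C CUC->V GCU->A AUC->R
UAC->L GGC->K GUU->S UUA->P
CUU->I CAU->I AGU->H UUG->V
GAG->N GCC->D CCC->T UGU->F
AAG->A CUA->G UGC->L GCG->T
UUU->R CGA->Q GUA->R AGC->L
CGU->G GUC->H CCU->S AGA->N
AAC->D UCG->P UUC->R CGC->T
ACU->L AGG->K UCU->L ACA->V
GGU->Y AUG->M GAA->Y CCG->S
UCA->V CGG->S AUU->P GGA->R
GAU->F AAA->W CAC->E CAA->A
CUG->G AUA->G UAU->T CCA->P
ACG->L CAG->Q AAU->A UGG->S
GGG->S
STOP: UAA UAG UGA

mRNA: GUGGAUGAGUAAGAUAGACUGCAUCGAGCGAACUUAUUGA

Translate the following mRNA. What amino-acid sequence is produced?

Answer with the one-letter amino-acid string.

Answer: MHAGELRNQLT

Derivation:
start AUG at pos 4
pos 4: AUG -> M; peptide=M
pos 7: AGU -> H; peptide=MH
pos 10: AAG -> A; peptide=MHA
pos 13: AUA -> G; peptide=MHAG
pos 16: GAC -> E; peptide=MHAGE
pos 19: UGC -> L; peptide=MHAGEL
pos 22: AUC -> R; peptide=MHAGELR
pos 25: GAG -> N; peptide=MHAGELRN
pos 28: CGA -> Q; peptide=MHAGELRNQ
pos 31: ACU -> L; peptide=MHAGELRNQL
pos 34: UAU -> T; peptide=MHAGELRNQLT
pos 37: UGA -> STOP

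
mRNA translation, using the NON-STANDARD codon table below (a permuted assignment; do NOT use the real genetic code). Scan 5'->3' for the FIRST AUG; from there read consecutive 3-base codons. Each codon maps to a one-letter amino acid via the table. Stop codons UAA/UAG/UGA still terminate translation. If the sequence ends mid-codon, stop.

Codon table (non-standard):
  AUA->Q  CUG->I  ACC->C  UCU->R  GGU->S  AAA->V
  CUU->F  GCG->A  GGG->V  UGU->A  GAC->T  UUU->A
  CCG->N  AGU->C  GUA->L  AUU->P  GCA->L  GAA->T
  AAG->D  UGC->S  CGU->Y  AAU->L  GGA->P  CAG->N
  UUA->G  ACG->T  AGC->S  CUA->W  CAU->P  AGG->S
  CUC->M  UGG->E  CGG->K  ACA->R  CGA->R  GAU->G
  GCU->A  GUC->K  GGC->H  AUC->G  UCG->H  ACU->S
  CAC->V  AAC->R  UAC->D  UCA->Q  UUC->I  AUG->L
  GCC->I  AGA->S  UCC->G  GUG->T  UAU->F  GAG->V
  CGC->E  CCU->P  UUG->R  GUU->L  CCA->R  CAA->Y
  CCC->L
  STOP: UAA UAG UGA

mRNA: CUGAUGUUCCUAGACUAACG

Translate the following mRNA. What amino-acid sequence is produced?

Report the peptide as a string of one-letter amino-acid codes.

start AUG at pos 3
pos 3: AUG -> L; peptide=L
pos 6: UUC -> I; peptide=LI
pos 9: CUA -> W; peptide=LIW
pos 12: GAC -> T; peptide=LIWT
pos 15: UAA -> STOP

Answer: LIWT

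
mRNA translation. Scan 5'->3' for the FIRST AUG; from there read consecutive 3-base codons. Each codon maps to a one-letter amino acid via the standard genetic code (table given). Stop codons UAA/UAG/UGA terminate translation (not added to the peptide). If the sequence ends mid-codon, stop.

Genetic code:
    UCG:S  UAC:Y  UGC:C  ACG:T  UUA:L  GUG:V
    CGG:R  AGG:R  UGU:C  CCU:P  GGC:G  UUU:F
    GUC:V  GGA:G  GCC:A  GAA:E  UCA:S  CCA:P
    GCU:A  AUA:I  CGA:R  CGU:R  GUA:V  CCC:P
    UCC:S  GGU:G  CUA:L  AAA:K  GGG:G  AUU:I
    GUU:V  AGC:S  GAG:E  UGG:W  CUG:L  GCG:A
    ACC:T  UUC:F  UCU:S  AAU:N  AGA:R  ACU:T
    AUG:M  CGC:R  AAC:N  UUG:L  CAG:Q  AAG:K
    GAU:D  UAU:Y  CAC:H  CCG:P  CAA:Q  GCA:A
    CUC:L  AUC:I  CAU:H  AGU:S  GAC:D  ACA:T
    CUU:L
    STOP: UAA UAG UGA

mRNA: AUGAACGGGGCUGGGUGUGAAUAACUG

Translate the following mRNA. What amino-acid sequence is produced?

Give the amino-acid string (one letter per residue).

Answer: MNGAGCE

Derivation:
start AUG at pos 0
pos 0: AUG -> M; peptide=M
pos 3: AAC -> N; peptide=MN
pos 6: GGG -> G; peptide=MNG
pos 9: GCU -> A; peptide=MNGA
pos 12: GGG -> G; peptide=MNGAG
pos 15: UGU -> C; peptide=MNGAGC
pos 18: GAA -> E; peptide=MNGAGCE
pos 21: UAA -> STOP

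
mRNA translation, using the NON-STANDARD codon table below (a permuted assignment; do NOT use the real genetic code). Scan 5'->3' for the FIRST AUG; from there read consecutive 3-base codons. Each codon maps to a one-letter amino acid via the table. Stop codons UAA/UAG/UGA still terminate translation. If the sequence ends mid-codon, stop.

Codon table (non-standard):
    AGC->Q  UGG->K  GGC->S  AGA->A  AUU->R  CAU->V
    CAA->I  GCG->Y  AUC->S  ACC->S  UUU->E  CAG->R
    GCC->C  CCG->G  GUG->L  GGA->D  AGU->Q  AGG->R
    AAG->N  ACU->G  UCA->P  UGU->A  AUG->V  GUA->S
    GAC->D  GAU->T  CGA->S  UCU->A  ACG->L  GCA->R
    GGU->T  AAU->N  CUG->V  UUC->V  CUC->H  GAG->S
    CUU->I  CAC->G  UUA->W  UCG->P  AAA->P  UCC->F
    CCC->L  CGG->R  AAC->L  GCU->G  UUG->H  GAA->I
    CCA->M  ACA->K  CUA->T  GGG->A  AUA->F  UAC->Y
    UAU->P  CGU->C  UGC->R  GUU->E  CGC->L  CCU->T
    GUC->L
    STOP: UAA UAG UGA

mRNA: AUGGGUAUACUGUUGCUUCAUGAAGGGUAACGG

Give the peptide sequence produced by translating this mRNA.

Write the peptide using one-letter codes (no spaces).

Answer: VTFVHIVIA

Derivation:
start AUG at pos 0
pos 0: AUG -> V; peptide=V
pos 3: GGU -> T; peptide=VT
pos 6: AUA -> F; peptide=VTF
pos 9: CUG -> V; peptide=VTFV
pos 12: UUG -> H; peptide=VTFVH
pos 15: CUU -> I; peptide=VTFVHI
pos 18: CAU -> V; peptide=VTFVHIV
pos 21: GAA -> I; peptide=VTFVHIVI
pos 24: GGG -> A; peptide=VTFVHIVIA
pos 27: UAA -> STOP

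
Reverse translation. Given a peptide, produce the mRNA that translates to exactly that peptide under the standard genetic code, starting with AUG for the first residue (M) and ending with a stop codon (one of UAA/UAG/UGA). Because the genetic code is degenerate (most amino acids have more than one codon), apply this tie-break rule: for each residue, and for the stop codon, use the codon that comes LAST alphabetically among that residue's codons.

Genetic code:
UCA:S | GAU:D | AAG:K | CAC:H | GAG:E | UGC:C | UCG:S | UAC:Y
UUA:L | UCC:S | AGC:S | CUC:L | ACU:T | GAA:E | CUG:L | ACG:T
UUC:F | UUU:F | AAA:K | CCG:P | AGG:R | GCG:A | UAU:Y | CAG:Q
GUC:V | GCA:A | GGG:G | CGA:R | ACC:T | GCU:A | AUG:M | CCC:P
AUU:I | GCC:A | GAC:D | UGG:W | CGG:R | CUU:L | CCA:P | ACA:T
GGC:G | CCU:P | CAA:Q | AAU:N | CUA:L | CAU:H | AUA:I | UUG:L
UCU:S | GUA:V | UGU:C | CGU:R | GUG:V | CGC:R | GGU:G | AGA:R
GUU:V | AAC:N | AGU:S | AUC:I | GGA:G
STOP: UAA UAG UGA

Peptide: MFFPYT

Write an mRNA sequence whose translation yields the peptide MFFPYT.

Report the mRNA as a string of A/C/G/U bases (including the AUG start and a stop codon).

residue 1: M -> AUG (start codon)
residue 2: F codons sorted = UUC,UUU -> pick last = UUU
residue 3: F codons sorted = UUC,UUU -> pick last = UUU
residue 4: P codons sorted = CCA,CCC,CCG,CCU -> pick last = CCU
residue 5: Y codons sorted = UAC,UAU -> pick last = UAU
residue 6: T codons sorted = ACA,ACC,ACG,ACU -> pick last = ACU
terminator: stop codons sorted = UAA,UAG,UGA -> pick last = UGA

Answer: mRNA: AUGUUUUUUCCUUAUACUUGA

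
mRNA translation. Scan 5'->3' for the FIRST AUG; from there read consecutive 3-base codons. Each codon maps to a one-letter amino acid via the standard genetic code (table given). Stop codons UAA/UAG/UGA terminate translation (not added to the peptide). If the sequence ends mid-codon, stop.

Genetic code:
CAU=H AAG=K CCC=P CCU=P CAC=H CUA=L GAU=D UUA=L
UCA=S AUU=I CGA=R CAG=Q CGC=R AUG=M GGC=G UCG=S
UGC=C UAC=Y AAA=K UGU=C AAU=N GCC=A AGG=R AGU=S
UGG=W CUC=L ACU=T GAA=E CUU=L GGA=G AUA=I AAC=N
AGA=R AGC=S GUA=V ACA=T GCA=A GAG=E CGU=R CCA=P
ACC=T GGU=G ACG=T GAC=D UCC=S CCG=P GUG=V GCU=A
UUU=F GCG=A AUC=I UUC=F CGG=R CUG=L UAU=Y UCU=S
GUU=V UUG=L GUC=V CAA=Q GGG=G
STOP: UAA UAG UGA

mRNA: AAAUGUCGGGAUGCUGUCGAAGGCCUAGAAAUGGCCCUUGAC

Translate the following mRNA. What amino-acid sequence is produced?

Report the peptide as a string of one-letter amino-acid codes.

start AUG at pos 2
pos 2: AUG -> M; peptide=M
pos 5: UCG -> S; peptide=MS
pos 8: GGA -> G; peptide=MSG
pos 11: UGC -> C; peptide=MSGC
pos 14: UGU -> C; peptide=MSGCC
pos 17: CGA -> R; peptide=MSGCCR
pos 20: AGG -> R; peptide=MSGCCRR
pos 23: CCU -> P; peptide=MSGCCRRP
pos 26: AGA -> R; peptide=MSGCCRRPR
pos 29: AAU -> N; peptide=MSGCCRRPRN
pos 32: GGC -> G; peptide=MSGCCRRPRNG
pos 35: CCU -> P; peptide=MSGCCRRPRNGP
pos 38: UGA -> STOP

Answer: MSGCCRRPRNGP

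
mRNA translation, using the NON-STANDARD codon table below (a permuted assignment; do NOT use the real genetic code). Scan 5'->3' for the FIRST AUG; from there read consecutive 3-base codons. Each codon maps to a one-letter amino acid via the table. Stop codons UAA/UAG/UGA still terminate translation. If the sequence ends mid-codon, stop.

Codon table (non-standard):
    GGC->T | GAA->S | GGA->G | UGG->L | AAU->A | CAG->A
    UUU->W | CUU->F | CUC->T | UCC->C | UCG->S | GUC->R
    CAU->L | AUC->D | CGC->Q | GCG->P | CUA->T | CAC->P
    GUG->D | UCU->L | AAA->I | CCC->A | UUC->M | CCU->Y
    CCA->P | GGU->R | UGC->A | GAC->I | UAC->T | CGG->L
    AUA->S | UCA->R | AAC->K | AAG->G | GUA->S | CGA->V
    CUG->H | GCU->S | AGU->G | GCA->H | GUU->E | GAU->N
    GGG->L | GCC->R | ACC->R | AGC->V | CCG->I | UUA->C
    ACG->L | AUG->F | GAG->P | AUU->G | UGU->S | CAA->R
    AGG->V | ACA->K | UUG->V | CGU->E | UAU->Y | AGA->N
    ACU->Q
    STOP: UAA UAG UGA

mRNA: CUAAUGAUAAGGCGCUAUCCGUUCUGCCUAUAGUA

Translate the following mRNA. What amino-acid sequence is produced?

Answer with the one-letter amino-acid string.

start AUG at pos 3
pos 3: AUG -> F; peptide=F
pos 6: AUA -> S; peptide=FS
pos 9: AGG -> V; peptide=FSV
pos 12: CGC -> Q; peptide=FSVQ
pos 15: UAU -> Y; peptide=FSVQY
pos 18: CCG -> I; peptide=FSVQYI
pos 21: UUC -> M; peptide=FSVQYIM
pos 24: UGC -> A; peptide=FSVQYIMA
pos 27: CUA -> T; peptide=FSVQYIMAT
pos 30: UAG -> STOP

Answer: FSVQYIMAT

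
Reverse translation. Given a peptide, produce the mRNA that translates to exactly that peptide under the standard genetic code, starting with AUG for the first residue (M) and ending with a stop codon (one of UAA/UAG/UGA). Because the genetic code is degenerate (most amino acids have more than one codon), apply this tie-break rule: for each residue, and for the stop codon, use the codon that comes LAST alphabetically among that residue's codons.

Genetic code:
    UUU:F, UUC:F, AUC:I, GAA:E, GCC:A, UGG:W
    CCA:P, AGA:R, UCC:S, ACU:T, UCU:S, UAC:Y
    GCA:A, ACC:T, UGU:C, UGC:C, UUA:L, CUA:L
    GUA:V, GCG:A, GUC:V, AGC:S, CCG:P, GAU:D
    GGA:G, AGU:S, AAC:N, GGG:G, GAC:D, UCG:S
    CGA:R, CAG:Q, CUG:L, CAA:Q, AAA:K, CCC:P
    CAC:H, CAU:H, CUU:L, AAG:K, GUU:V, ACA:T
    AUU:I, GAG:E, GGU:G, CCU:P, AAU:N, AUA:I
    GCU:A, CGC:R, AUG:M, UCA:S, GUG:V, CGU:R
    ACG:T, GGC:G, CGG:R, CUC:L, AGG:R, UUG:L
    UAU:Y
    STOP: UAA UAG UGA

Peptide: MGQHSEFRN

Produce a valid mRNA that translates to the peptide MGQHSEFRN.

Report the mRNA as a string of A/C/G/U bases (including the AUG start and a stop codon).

residue 1: M -> AUG (start codon)
residue 2: G codons sorted = GGA,GGC,GGG,GGU -> pick last = GGU
residue 3: Q codons sorted = CAA,CAG -> pick last = CAG
residue 4: H codons sorted = CAC,CAU -> pick last = CAU
residue 5: S codons sorted = AGC,AGU,UCA,UCC,UCG,UCU -> pick last = UCU
residue 6: E codons sorted = GAA,GAG -> pick last = GAG
residue 7: F codons sorted = UUC,UUU -> pick last = UUU
residue 8: R codons sorted = AGA,AGG,CGA,CGC,CGG,CGU -> pick last = CGU
residue 9: N codons sorted = AAC,AAU -> pick last = AAU
terminator: stop codons sorted = UAA,UAG,UGA -> pick last = UGA

Answer: mRNA: AUGGGUCAGCAUUCUGAGUUUCGUAAUUGA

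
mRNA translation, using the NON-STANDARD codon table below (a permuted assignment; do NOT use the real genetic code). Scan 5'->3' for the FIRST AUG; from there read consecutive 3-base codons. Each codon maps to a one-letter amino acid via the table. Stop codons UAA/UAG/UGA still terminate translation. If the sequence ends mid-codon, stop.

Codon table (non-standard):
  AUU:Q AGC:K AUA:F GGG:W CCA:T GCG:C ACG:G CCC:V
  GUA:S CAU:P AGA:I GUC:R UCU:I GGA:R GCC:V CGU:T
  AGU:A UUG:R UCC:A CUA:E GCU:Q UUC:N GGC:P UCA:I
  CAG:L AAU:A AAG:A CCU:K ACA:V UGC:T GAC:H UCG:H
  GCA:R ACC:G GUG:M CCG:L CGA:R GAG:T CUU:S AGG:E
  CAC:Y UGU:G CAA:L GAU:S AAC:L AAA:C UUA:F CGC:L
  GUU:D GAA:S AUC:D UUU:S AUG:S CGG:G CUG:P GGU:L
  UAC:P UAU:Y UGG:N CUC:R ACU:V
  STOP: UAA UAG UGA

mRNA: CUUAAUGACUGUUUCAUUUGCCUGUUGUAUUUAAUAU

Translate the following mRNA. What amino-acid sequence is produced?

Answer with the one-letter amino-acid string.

Answer: SVDISVGGQ

Derivation:
start AUG at pos 4
pos 4: AUG -> S; peptide=S
pos 7: ACU -> V; peptide=SV
pos 10: GUU -> D; peptide=SVD
pos 13: UCA -> I; peptide=SVDI
pos 16: UUU -> S; peptide=SVDIS
pos 19: GCC -> V; peptide=SVDISV
pos 22: UGU -> G; peptide=SVDISVG
pos 25: UGU -> G; peptide=SVDISVGG
pos 28: AUU -> Q; peptide=SVDISVGGQ
pos 31: UAA -> STOP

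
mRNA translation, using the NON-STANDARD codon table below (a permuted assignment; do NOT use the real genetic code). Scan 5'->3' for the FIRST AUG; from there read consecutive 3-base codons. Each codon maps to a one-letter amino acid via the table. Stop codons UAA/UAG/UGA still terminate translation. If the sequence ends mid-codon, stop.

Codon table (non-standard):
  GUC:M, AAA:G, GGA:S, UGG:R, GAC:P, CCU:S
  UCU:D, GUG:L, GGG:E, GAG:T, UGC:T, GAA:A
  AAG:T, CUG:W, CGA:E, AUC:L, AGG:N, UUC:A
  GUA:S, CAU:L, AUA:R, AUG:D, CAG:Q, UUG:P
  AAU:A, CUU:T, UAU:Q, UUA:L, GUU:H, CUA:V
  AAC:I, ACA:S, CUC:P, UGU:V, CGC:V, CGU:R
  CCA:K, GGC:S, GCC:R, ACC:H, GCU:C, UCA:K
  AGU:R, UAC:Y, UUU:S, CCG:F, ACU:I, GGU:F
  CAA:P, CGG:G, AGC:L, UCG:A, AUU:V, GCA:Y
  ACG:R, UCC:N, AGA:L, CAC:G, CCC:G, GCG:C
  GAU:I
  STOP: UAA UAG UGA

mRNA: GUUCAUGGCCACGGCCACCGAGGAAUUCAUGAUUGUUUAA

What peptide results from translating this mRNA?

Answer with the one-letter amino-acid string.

start AUG at pos 4
pos 4: AUG -> D; peptide=D
pos 7: GCC -> R; peptide=DR
pos 10: ACG -> R; peptide=DRR
pos 13: GCC -> R; peptide=DRRR
pos 16: ACC -> H; peptide=DRRRH
pos 19: GAG -> T; peptide=DRRRHT
pos 22: GAA -> A; peptide=DRRRHTA
pos 25: UUC -> A; peptide=DRRRHTAA
pos 28: AUG -> D; peptide=DRRRHTAAD
pos 31: AUU -> V; peptide=DRRRHTAADV
pos 34: GUU -> H; peptide=DRRRHTAADVH
pos 37: UAA -> STOP

Answer: DRRRHTAADVH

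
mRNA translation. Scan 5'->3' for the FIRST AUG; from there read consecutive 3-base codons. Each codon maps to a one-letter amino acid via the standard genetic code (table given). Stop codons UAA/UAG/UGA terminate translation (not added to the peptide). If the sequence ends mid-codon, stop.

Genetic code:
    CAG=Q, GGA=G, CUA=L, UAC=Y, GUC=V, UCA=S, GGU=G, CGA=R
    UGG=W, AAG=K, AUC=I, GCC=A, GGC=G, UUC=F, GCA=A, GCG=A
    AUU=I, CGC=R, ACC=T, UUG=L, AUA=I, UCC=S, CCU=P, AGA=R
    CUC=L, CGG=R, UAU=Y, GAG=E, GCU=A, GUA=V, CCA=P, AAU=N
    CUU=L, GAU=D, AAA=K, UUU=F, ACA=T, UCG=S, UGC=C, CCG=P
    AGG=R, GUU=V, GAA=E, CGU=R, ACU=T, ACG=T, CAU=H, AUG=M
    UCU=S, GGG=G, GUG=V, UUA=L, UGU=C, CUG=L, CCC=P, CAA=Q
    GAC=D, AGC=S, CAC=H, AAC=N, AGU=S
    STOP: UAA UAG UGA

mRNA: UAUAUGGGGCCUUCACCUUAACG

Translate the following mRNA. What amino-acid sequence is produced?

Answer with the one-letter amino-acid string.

Answer: MGPSP

Derivation:
start AUG at pos 3
pos 3: AUG -> M; peptide=M
pos 6: GGG -> G; peptide=MG
pos 9: CCU -> P; peptide=MGP
pos 12: UCA -> S; peptide=MGPS
pos 15: CCU -> P; peptide=MGPSP
pos 18: UAA -> STOP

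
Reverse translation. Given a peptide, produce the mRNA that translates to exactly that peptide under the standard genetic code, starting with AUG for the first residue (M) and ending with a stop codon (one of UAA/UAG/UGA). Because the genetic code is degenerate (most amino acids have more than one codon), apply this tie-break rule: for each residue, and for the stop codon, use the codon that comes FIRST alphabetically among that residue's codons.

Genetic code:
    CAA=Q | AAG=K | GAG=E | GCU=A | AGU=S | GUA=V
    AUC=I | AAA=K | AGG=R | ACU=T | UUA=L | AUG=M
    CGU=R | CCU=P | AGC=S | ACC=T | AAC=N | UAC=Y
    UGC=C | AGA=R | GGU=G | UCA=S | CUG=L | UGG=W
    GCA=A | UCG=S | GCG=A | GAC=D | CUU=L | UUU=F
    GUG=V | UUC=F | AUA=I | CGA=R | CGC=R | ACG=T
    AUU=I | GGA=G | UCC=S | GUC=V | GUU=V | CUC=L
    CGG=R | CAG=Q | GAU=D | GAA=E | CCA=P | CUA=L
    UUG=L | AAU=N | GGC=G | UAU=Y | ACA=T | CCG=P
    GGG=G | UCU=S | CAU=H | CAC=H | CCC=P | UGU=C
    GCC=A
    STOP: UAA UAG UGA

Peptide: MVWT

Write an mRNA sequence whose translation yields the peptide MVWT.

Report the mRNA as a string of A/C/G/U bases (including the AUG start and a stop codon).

residue 1: M -> AUG (start codon)
residue 2: V codons sorted = GUA,GUC,GUG,GUU -> pick first = GUA
residue 3: W -> UGG (only codon)
residue 4: T codons sorted = ACA,ACC,ACG,ACU -> pick first = ACA
terminator: stop codons sorted = UAA,UAG,UGA -> pick first = UAA

Answer: mRNA: AUGGUAUGGACAUAA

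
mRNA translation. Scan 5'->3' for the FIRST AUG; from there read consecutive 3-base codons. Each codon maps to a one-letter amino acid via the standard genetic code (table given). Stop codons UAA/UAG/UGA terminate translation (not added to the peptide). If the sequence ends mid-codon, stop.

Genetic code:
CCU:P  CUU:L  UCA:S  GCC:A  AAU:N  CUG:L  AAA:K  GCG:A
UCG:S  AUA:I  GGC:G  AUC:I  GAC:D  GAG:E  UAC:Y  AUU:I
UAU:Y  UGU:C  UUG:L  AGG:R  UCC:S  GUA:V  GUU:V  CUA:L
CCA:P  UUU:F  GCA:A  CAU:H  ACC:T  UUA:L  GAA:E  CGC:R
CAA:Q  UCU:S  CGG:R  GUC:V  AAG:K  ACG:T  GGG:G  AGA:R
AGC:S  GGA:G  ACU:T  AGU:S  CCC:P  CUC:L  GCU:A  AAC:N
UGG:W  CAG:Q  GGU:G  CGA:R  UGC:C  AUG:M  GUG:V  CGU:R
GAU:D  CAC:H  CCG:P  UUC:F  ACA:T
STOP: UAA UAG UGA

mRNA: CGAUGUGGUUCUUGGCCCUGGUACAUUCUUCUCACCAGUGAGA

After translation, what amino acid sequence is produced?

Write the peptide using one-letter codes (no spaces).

Answer: MWFLALVHSSHQ

Derivation:
start AUG at pos 2
pos 2: AUG -> M; peptide=M
pos 5: UGG -> W; peptide=MW
pos 8: UUC -> F; peptide=MWF
pos 11: UUG -> L; peptide=MWFL
pos 14: GCC -> A; peptide=MWFLA
pos 17: CUG -> L; peptide=MWFLAL
pos 20: GUA -> V; peptide=MWFLALV
pos 23: CAU -> H; peptide=MWFLALVH
pos 26: UCU -> S; peptide=MWFLALVHS
pos 29: UCU -> S; peptide=MWFLALVHSS
pos 32: CAC -> H; peptide=MWFLALVHSSH
pos 35: CAG -> Q; peptide=MWFLALVHSSHQ
pos 38: UGA -> STOP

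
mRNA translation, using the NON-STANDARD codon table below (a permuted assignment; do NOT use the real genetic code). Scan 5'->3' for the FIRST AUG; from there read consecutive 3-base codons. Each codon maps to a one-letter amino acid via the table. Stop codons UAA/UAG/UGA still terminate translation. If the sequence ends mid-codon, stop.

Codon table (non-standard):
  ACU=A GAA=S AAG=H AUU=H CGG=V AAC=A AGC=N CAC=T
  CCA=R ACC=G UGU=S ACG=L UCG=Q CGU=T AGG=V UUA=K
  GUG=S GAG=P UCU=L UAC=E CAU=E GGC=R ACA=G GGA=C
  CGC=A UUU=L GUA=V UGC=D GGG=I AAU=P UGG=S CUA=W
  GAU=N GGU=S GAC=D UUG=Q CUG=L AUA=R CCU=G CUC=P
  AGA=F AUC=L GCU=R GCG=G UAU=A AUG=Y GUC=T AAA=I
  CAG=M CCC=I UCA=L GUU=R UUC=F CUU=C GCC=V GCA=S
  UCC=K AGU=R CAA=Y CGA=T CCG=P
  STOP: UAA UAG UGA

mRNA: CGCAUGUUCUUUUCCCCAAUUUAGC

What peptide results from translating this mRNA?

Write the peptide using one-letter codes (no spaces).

start AUG at pos 3
pos 3: AUG -> Y; peptide=Y
pos 6: UUC -> F; peptide=YF
pos 9: UUU -> L; peptide=YFL
pos 12: UCC -> K; peptide=YFLK
pos 15: CCA -> R; peptide=YFLKR
pos 18: AUU -> H; peptide=YFLKRH
pos 21: UAG -> STOP

Answer: YFLKRH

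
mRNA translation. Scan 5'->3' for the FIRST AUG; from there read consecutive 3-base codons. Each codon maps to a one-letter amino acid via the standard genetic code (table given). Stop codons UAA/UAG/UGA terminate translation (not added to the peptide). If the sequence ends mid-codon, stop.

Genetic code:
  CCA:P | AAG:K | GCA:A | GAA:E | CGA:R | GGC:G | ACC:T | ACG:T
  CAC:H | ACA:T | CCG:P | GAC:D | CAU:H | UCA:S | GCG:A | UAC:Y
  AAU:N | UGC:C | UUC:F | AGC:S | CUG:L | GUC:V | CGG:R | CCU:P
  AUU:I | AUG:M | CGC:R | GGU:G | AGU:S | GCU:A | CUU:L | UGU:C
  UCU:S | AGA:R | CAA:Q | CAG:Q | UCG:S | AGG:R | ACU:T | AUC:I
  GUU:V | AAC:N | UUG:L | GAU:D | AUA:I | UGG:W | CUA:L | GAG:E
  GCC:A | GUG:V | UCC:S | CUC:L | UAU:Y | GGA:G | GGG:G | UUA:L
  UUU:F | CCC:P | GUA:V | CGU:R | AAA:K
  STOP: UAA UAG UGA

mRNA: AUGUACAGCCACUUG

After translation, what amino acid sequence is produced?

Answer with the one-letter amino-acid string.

start AUG at pos 0
pos 0: AUG -> M; peptide=M
pos 3: UAC -> Y; peptide=MY
pos 6: AGC -> S; peptide=MYS
pos 9: CAC -> H; peptide=MYSH
pos 12: UUG -> L; peptide=MYSHL
pos 15: only 0 nt remain (<3), stop (end of mRNA)

Answer: MYSHL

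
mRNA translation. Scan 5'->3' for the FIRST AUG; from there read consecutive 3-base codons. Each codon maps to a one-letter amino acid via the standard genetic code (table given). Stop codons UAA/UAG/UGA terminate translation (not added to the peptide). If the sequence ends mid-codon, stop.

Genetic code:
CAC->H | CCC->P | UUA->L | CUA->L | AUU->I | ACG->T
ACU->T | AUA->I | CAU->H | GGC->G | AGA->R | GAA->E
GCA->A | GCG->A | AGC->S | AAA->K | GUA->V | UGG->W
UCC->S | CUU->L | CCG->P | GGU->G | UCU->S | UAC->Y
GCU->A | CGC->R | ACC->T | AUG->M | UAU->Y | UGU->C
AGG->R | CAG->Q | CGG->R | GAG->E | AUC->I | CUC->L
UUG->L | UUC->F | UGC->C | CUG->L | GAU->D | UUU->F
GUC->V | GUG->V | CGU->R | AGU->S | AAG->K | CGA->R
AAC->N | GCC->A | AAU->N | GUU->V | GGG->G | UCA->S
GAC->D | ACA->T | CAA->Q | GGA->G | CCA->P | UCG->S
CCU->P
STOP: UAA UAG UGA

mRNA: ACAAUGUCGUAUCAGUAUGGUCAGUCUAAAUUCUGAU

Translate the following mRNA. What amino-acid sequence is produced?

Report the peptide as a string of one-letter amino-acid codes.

start AUG at pos 3
pos 3: AUG -> M; peptide=M
pos 6: UCG -> S; peptide=MS
pos 9: UAU -> Y; peptide=MSY
pos 12: CAG -> Q; peptide=MSYQ
pos 15: UAU -> Y; peptide=MSYQY
pos 18: GGU -> G; peptide=MSYQYG
pos 21: CAG -> Q; peptide=MSYQYGQ
pos 24: UCU -> S; peptide=MSYQYGQS
pos 27: AAA -> K; peptide=MSYQYGQSK
pos 30: UUC -> F; peptide=MSYQYGQSKF
pos 33: UGA -> STOP

Answer: MSYQYGQSKF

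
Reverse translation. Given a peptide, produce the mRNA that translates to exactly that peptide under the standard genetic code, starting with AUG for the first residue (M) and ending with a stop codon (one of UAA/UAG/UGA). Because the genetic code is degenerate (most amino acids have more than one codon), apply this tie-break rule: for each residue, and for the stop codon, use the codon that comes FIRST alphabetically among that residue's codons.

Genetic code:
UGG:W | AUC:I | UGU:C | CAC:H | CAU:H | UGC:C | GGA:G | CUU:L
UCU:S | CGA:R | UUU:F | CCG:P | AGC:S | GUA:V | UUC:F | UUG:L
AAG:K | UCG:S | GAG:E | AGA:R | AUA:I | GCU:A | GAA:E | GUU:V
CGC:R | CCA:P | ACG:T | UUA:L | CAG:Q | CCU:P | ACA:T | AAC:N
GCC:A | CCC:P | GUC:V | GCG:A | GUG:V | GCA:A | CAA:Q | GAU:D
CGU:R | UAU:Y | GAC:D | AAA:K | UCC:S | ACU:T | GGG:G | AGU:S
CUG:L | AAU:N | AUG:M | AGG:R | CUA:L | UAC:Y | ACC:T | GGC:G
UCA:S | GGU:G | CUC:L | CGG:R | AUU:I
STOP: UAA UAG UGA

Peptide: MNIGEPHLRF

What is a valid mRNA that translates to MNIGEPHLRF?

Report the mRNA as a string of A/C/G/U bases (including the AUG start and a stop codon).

Answer: mRNA: AUGAACAUAGGAGAACCACACCUAAGAUUCUAA

Derivation:
residue 1: M -> AUG (start codon)
residue 2: N codons sorted = AAC,AAU -> pick first = AAC
residue 3: I codons sorted = AUA,AUC,AUU -> pick first = AUA
residue 4: G codons sorted = GGA,GGC,GGG,GGU -> pick first = GGA
residue 5: E codons sorted = GAA,GAG -> pick first = GAA
residue 6: P codons sorted = CCA,CCC,CCG,CCU -> pick first = CCA
residue 7: H codons sorted = CAC,CAU -> pick first = CAC
residue 8: L codons sorted = CUA,CUC,CUG,CUU,UUA,UUG -> pick first = CUA
residue 9: R codons sorted = AGA,AGG,CGA,CGC,CGG,CGU -> pick first = AGA
residue 10: F codons sorted = UUC,UUU -> pick first = UUC
terminator: stop codons sorted = UAA,UAG,UGA -> pick first = UAA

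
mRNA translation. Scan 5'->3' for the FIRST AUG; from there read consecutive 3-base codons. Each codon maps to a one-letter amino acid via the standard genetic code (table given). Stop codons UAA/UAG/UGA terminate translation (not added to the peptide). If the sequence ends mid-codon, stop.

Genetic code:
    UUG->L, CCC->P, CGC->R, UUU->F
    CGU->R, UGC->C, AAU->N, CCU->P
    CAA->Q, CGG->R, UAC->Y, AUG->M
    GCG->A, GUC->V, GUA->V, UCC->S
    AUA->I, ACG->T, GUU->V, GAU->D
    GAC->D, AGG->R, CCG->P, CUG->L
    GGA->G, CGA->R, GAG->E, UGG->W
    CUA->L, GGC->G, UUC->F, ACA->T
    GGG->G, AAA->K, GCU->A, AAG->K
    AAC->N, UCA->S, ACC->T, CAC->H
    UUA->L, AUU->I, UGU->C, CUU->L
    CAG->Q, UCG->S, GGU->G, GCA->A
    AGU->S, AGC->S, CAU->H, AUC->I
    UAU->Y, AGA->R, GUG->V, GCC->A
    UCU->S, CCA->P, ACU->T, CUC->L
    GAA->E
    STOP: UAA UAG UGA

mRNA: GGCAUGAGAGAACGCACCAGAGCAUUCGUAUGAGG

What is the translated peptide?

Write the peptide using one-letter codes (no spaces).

Answer: MRERTRAFV

Derivation:
start AUG at pos 3
pos 3: AUG -> M; peptide=M
pos 6: AGA -> R; peptide=MR
pos 9: GAA -> E; peptide=MRE
pos 12: CGC -> R; peptide=MRER
pos 15: ACC -> T; peptide=MRERT
pos 18: AGA -> R; peptide=MRERTR
pos 21: GCA -> A; peptide=MRERTRA
pos 24: UUC -> F; peptide=MRERTRAF
pos 27: GUA -> V; peptide=MRERTRAFV
pos 30: UGA -> STOP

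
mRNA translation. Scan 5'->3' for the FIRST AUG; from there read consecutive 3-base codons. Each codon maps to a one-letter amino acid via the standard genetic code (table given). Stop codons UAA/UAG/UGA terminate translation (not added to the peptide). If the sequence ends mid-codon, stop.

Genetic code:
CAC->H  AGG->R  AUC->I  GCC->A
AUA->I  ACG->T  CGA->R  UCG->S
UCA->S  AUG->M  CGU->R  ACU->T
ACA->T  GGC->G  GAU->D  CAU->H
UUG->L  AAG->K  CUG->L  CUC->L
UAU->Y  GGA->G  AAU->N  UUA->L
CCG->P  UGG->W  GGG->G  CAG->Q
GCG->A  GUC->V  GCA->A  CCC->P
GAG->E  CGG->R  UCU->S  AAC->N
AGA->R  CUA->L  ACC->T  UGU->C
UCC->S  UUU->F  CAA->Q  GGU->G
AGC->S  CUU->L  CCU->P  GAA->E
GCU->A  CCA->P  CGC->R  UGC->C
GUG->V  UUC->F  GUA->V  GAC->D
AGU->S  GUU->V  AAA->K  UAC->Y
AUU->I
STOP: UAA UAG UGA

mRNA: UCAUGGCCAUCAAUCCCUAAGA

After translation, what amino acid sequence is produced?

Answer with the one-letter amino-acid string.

Answer: MAINP

Derivation:
start AUG at pos 2
pos 2: AUG -> M; peptide=M
pos 5: GCC -> A; peptide=MA
pos 8: AUC -> I; peptide=MAI
pos 11: AAU -> N; peptide=MAIN
pos 14: CCC -> P; peptide=MAINP
pos 17: UAA -> STOP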